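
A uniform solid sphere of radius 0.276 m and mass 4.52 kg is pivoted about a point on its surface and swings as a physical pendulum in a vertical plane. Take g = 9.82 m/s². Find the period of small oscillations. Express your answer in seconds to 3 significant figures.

I_cm = (2/5)mr² = 0.1377 kg·m². The pivot is at distance d = 0.276 m from the centre of mass.
By the parallel-axis theorem, I = I_cm + md² = 0.1377 + 0.3443 = 0.4820 kg·m².
T = 2π√(I/(mgd)) = 2π√(0.4820/(4.52 × 9.82 × 0.276)) = 1.25 s.

1.25 s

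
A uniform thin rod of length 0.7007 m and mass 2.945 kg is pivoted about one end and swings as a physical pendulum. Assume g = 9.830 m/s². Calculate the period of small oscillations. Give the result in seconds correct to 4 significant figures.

1.370 s

For a physical pendulum T = 2π√(I/(mgd)), with d = 0.35035 m from pivot to centre of mass.
I_cm = mL²/12 = 2.945 × 0.7007²/12 = 0.12049 kg·m²; I = I_cm + md² = 0.12049 + 2.945 × 0.35035² = 0.48198 kg·m².
T = 2π√(0.48198/(2.945 × 9.830 × 0.35035)) = 1.370 s.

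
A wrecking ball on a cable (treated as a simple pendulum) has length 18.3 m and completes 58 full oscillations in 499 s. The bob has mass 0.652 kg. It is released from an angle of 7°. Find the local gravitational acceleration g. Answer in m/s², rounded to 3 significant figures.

9.76 m/s²

T = 499/58 = 8.603 s.
From T = 2π√(L/g), g = 4π²L/T² = 4π² × 18.3/8.603² = 9.76 m/s².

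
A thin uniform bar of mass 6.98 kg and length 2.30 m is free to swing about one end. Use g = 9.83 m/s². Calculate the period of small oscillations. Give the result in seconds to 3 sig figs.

For a physical pendulum T = 2π√(I/(mgd)), with d = 1.150 m from pivot to centre of mass.
I_cm = mL²/12 = 6.98 × 2.30²/12 = 3.077 kg·m²; I = I_cm + md² = 3.077 + 6.98 × 1.150² = 12.31 kg·m².
T = 2π√(12.31/(6.98 × 9.83 × 1.150)) = 2.48 s.

2.48 s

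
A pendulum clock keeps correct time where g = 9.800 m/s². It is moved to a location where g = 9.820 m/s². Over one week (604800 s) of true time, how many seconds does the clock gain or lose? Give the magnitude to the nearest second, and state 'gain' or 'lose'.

The clock's period scales as T ∝ 1/√g, so T'/T = √(9.800/9.820) = 0.998981.
In 604800 s of true time the clock registers 604800/0.998981 = 605416.8 s, so it gains 617 s.

gain 617 s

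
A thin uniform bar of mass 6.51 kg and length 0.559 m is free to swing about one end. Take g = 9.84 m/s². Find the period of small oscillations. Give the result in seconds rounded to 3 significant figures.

For a physical pendulum T = 2π√(I/(mgd)), with d = 0.2795 m from pivot to centre of mass.
I_cm = mL²/12 = 6.51 × 0.559²/12 = 0.1695 kg·m²; I = I_cm + md² = 0.1695 + 6.51 × 0.2795² = 0.6781 kg·m².
T = 2π√(0.6781/(6.51 × 9.84 × 0.2795)) = 1.22 s.

1.22 s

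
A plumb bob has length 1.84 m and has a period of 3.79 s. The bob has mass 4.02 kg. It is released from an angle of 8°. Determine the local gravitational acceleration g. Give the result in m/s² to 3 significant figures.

5.06 m/s²

From T = 2π√(L/g), g = 4π²L/T² = 4π² × 1.84/3.790² = 5.06 m/s².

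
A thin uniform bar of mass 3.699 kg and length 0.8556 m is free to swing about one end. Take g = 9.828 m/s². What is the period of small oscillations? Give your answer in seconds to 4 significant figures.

For a physical pendulum T = 2π√(I/(mgd)), with d = 0.42780 m from pivot to centre of mass.
I_cm = mL²/12 = 3.699 × 0.8556²/12 = 0.22565 kg·m²; I = I_cm + md² = 0.22565 + 3.699 × 0.42780² = 0.90262 kg·m².
T = 2π√(0.90262/(3.699 × 9.828 × 0.42780)) = 1.514 s.

1.514 s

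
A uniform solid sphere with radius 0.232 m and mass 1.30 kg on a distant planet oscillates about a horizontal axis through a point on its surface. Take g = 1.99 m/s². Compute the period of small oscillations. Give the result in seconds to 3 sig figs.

2.54 s

I_cm = (2/5)mr² = 0.02799 kg·m². The pivot is at distance d = 0.232 m from the centre of mass.
By the parallel-axis theorem, I = I_cm + md² = 0.02799 + 0.06997 = 0.09796 kg·m².
T = 2π√(I/(mgd)) = 2π√(0.09796/(1.30 × 1.99 × 0.232)) = 2.54 s.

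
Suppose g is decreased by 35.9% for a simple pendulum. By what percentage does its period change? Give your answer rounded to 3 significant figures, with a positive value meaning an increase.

24.9%

T ∝ 1/√g, so T'/T = 1/√(0.6410) = 1.249.
Percentage change in T = (1.249 − 1) × 100% = 24.9%.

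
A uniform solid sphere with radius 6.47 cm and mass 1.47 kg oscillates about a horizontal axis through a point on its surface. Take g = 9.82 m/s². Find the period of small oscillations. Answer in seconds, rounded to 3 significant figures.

0.603 s

I_cm = (2/5)mr² = 0.002461 kg·m². The pivot is at distance d = 0.0647 m from the centre of mass.
By the parallel-axis theorem, I = I_cm + md² = 0.002461 + 0.006154 = 0.008615 kg·m².
T = 2π√(I/(mgd)) = 2π√(0.008615/(1.47 × 9.82 × 0.0647)) = 0.603 s.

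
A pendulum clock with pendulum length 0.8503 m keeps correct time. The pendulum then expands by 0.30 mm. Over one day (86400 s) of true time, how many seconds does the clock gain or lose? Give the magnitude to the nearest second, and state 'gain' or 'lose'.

lose 15 s

T ∝ √L, so T'/T = √(0.85060/0.8503) = 1.00018.
In 86400 s of true time the clock registers 86400/1.00018 = 86384.8 s, so it loses 15 s.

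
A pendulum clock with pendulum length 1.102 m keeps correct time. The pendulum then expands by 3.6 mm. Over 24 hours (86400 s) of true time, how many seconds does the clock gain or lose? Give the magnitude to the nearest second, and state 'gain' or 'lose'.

T ∝ √L, so T'/T = √(1.10560/1.102) = 1.00163.
In 86400 s of true time the clock registers 86400/1.00163 = 86259.2 s, so it loses 141 s.

lose 141 s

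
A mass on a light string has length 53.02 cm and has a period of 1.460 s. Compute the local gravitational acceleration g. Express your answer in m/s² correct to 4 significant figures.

From T = 2π√(L/g), g = 4π²L/T² = 4π² × 0.5302/1.4600² = 9.820 m/s².

9.820 m/s²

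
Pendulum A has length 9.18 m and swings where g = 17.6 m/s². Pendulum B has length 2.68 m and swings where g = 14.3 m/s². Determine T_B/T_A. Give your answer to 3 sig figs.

0.599

T = 2π√(L/g), so T_B/T_A = √((L_B/g_B)/(L_A/g_A)) = √((2.68/14.3)/(9.18/17.6)) = 0.599.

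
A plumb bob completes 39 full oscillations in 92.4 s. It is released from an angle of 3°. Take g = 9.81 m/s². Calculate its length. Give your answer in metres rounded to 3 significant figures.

T = 92.4/39 = 2.369 s.
From T = 2π√(L/g), L = gT²/(4π²) = 9.81 × 2.369²/(4π²) = 1.39 m.

1.39 m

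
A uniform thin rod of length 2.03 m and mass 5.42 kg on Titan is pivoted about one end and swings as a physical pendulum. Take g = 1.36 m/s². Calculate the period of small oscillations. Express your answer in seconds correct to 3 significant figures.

6.27 s

For a physical pendulum T = 2π√(I/(mgd)), with d = 1.015 m from pivot to centre of mass.
I_cm = mL²/12 = 5.42 × 2.03²/12 = 1.861 kg·m²; I = I_cm + md² = 1.861 + 5.42 × 1.015² = 7.445 kg·m².
T = 2π√(7.445/(5.42 × 1.36 × 1.015)) = 6.27 s.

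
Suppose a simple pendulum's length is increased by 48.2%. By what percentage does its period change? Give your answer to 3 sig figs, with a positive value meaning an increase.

21.7%

T ∝ √L, so T'/T = √(1.482) = 1.217.
Percentage change in T = (1.217 − 1) × 100% = 21.7%.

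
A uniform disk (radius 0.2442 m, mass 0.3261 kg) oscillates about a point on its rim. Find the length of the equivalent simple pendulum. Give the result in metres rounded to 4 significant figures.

The equivalent simple-pendulum length is L_eq = I/(md), where I is about the pivot and d = 0.24420 m.
I_cm = ½mR² = 0.0097233 kg·m², so I = I_cm + md² = 0.0097233 + 0.019447 = 0.029170 kg·m².
L_eq = 0.029170/(0.3261 × 0.24420) = 0.3663 m.

0.3663 m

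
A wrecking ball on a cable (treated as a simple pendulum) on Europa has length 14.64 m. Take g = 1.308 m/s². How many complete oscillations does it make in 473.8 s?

T = 2π√(L/g) = 2π√(14.64/1.308) = 21.021 s.
Number of complete oscillations = ⌊473.8/21.021⌋ = ⌊22.540⌋ = 22.

22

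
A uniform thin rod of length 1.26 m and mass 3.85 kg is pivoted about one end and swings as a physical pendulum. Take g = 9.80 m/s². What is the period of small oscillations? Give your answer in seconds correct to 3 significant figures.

1.84 s

For a physical pendulum T = 2π√(I/(mgd)), with d = 0.6300 m from pivot to centre of mass.
I_cm = mL²/12 = 3.85 × 1.26²/12 = 0.5094 kg·m²; I = I_cm + md² = 0.5094 + 3.85 × 0.6300² = 2.037 kg·m².
T = 2π√(2.037/(3.85 × 9.80 × 0.6300)) = 1.84 s.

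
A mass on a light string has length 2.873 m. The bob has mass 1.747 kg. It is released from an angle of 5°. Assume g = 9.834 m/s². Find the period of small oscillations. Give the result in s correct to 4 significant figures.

T = 2π√(L/g) = 2π√(2.873/9.834) = 2π × 0.54051 = 3.396 s.

3.396 s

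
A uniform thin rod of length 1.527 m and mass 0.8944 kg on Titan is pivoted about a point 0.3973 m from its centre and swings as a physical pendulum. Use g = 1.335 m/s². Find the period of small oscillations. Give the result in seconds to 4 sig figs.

For a physical pendulum T = 2π√(I/(mgd)), with d = 0.39730 m from pivot to centre of mass.
I_cm = mL²/12 = 0.8944 × 1.527²/12 = 0.17379 kg·m²; I = I_cm + md² = 0.17379 + 0.8944 × 0.39730² = 0.31497 kg·m².
T = 2π√(0.31497/(0.8944 × 1.335 × 0.39730)) = 5.120 s.

5.120 s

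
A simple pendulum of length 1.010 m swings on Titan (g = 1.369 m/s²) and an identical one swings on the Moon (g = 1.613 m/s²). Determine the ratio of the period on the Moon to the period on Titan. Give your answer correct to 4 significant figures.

T ∝ 1/√g, so T₂/T₁ = √(g₁/g₂) = √(1.369/1.613) = 0.9213.

0.9213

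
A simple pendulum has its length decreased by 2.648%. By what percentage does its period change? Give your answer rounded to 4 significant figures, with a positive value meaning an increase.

T ∝ √L, so T'/T = √(0.97352) = 0.98667.
Percentage change in T = (0.98667 − 1) × 100% = -1.333%.

-1.333%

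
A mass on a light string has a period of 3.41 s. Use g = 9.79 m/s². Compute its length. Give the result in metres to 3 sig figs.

2.88 m

From T = 2π√(L/g), L = gT²/(4π²) = 9.79 × 3.410²/(4π²) = 2.88 m.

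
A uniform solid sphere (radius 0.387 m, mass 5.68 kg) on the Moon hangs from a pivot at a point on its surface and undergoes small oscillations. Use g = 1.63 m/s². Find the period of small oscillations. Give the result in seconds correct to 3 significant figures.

I_cm = (2/5)mr² = 0.3403 kg·m². The pivot is at distance d = 0.387 m from the centre of mass.
By the parallel-axis theorem, I = I_cm + md² = 0.3403 + 0.8507 = 1.191 kg·m².
T = 2π√(I/(mgd)) = 2π√(1.191/(5.68 × 1.63 × 0.387)) = 3.62 s.

3.62 s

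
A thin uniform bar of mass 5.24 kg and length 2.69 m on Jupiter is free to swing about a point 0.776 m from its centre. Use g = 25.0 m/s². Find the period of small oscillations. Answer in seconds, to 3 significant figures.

1.57 s

For a physical pendulum T = 2π√(I/(mgd)), with d = 0.7760 m from pivot to centre of mass.
I_cm = mL²/12 = 5.24 × 2.69²/12 = 3.160 kg·m²; I = I_cm + md² = 3.160 + 5.24 × 0.7760² = 6.315 kg·m².
T = 2π√(6.315/(5.24 × 25.0 × 0.7760)) = 1.57 s.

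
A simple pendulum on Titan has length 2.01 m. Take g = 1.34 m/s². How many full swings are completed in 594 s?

T = 2π√(L/g) = 2π√(2.01/1.34) = 7.695 s.
Number of complete oscillations = ⌊594/7.695⌋ = ⌊77.19⌋ = 77.

77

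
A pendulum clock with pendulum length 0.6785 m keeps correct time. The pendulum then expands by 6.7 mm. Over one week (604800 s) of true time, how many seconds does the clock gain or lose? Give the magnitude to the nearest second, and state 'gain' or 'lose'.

lose 2964 s

T ∝ √L, so T'/T = √(0.68520/0.6785) = 1.00493.
In 604800 s of true time the clock registers 604800/1.00493 = 601835.8 s, so it loses 2964 s.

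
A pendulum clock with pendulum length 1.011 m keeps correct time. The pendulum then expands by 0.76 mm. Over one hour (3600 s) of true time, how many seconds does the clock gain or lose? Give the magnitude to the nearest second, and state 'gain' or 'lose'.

T ∝ √L, so T'/T = √(1.01176/1.011) = 1.00038.
In 3600 s of true time the clock registers 3600/1.00038 = 3598.6 s, so it loses 1 s.

lose 1 s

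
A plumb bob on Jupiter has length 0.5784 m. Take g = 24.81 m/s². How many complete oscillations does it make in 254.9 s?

T = 2π√(L/g) = 2π√(0.5784/24.81) = 0.95936 s.
Number of complete oscillations = ⌊254.9/0.95936⌋ = ⌊265.70⌋ = 265.

265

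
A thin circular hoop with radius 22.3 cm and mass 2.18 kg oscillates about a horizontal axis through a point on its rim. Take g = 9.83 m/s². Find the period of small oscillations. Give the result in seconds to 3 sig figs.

1.34 s

I_cm = mr² = 0.1084 kg·m². The pivot is at distance d = 0.223 m from the centre of mass.
By the parallel-axis theorem, I = I_cm + md² = 0.1084 + 0.1084 = 0.2168 kg·m².
T = 2π√(I/(mgd)) = 2π√(0.2168/(2.18 × 9.83 × 0.223)) = 1.34 s.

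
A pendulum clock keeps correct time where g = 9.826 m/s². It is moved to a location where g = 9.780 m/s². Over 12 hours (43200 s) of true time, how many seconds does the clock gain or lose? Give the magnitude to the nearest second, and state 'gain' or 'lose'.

The clock's period scales as T ∝ 1/√g, so T'/T = √(9.826/9.780) = 1.00235.
In 43200 s of true time the clock registers 43200/1.00235 = 43098.8 s, so it loses 101 s.

lose 101 s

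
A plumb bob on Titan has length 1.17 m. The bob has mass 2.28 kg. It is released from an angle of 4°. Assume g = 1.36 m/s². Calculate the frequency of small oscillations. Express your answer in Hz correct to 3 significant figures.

0.172 Hz

T = 2π√(L/g) = 2π√(1.17/1.36) = 5.828 s, so f = 1/T = 0.172 Hz.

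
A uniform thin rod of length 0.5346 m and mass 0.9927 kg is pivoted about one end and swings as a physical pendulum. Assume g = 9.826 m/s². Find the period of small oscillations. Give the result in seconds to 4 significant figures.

1.197 s

For a physical pendulum T = 2π√(I/(mgd)), with d = 0.26730 m from pivot to centre of mass.
I_cm = mL²/12 = 0.9927 × 0.5346²/12 = 0.023643 kg·m²; I = I_cm + md² = 0.023643 + 0.9927 × 0.26730² = 0.094570 kg·m².
T = 2π√(0.094570/(0.9927 × 9.826 × 0.26730)) = 1.197 s.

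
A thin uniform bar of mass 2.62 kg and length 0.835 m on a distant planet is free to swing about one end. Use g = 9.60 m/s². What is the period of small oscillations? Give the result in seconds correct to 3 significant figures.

For a physical pendulum T = 2π√(I/(mgd)), with d = 0.4175 m from pivot to centre of mass.
I_cm = mL²/12 = 2.62 × 0.835²/12 = 0.1522 kg·m²; I = I_cm + md² = 0.1522 + 2.62 × 0.4175² = 0.6089 kg·m².
T = 2π√(0.6089/(2.62 × 9.60 × 0.4175)) = 1.51 s.

1.51 s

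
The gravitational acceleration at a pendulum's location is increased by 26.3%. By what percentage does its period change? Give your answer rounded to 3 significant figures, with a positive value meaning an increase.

-11.0%

T ∝ 1/√g, so T'/T = 1/√(1.263) = 0.8898.
Percentage change in T = (0.8898 − 1) × 100% = -11.0%.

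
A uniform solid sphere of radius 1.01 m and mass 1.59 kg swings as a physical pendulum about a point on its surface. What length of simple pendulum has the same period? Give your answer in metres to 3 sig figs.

1.41 m

The equivalent simple-pendulum length is L_eq = I/(md), where I is about the pivot and d = 1.010 m.
I_cm = (2/5)mR² = 0.6488 kg·m², so I = I_cm + md² = 0.6488 + 1.622 = 2.271 kg·m².
L_eq = 2.271/(1.59 × 1.010) = 1.41 m.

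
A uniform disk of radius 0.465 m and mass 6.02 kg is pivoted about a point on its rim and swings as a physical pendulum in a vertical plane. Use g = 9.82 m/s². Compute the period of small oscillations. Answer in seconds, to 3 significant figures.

I_cm = ½mr² = 0.6508 kg·m². The pivot is at distance d = 0.465 m from the centre of mass.
By the parallel-axis theorem, I = I_cm + md² = 0.6508 + 1.302 = 1.953 kg·m².
T = 2π√(I/(mgd)) = 2π√(1.953/(6.02 × 9.82 × 0.465)) = 1.67 s.

1.67 s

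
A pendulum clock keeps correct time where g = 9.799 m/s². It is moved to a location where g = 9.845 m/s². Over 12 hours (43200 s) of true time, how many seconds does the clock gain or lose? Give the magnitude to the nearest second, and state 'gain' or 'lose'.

The clock's period scales as T ∝ 1/√g, so T'/T = √(9.799/9.845) = 0.997661.
In 43200 s of true time the clock registers 43200/0.997661 = 43301.3 s, so it gains 101 s.

gain 101 s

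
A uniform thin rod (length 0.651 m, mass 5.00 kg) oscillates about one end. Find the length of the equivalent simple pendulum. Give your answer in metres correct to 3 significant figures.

The equivalent simple-pendulum length is L_eq = I/(md), where I is about the pivot and d = 0.3255 m.
I_cm = (1/12)mL² = 0.1766 kg·m², so I = I_cm + md² = 0.1766 + 0.5298 = 0.7063 kg·m².
L_eq = 0.7063/(5.00 × 0.3255) = 0.434 m.

0.434 m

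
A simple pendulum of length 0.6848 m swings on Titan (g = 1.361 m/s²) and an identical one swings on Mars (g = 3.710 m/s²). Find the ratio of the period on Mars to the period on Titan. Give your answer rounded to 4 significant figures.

T ∝ 1/√g, so T₂/T₁ = √(g₁/g₂) = √(1.361/3.710) = 0.6057.

0.6057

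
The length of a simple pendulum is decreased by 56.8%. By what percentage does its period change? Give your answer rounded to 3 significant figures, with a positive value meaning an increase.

-34.3%

T ∝ √L, so T'/T = √(0.4320) = 0.6573.
Percentage change in T = (0.6573 − 1) × 100% = -34.3%.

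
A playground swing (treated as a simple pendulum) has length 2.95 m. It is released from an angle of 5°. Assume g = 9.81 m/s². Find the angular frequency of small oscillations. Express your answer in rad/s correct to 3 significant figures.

1.82 rad/s

ω = √(g/L) = √(9.81/2.95) = 1.82 rad/s.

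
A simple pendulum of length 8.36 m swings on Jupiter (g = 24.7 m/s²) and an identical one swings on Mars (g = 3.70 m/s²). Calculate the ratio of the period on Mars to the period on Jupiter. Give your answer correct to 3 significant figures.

T ∝ 1/√g, so T₂/T₁ = √(g₁/g₂) = √(24.7/3.70) = 2.58.

2.58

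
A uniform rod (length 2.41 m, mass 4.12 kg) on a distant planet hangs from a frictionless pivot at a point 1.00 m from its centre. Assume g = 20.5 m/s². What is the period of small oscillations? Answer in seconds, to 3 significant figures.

1.69 s

For a physical pendulum T = 2π√(I/(mgd)), with d = 1.000 m from pivot to centre of mass.
I_cm = mL²/12 = 4.12 × 2.41²/12 = 1.994 kg·m²; I = I_cm + md² = 1.994 + 4.12 × 1.000² = 6.114 kg·m².
T = 2π√(6.114/(4.12 × 20.5 × 1.000)) = 1.69 s.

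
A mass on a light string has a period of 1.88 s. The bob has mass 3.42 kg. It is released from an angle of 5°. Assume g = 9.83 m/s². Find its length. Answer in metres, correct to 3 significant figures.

From T = 2π√(L/g), L = gT²/(4π²) = 9.83 × 1.880²/(4π²) = 0.880 m.

0.880 m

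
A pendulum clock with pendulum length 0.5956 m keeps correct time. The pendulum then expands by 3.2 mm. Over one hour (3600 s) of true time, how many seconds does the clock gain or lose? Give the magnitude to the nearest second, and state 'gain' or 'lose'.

T ∝ √L, so T'/T = √(0.59880/0.5956) = 1.00268.
In 3600 s of true time the clock registers 3600/1.00268 = 3590.4 s, so it loses 10 s.

lose 10 s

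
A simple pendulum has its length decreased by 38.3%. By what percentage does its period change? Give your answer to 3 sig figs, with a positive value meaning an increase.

T ∝ √L, so T'/T = √(0.6170) = 0.7855.
Percentage change in T = (0.7855 − 1) × 100% = -21.5%.

-21.5%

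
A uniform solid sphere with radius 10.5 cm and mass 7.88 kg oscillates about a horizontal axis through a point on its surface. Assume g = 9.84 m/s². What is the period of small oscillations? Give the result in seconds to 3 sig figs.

0.768 s

I_cm = (2/5)mr² = 0.03475 kg·m². The pivot is at distance d = 0.105 m from the centre of mass.
By the parallel-axis theorem, I = I_cm + md² = 0.03475 + 0.08688 = 0.1216 kg·m².
T = 2π√(I/(mgd)) = 2π√(0.1216/(7.88 × 9.84 × 0.105)) = 0.768 s.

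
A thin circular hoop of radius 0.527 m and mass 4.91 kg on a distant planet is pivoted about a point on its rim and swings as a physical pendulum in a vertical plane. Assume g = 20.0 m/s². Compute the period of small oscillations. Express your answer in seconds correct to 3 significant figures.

1.44 s

I_cm = mr² = 1.364 kg·m². The pivot is at distance d = 0.527 m from the centre of mass.
By the parallel-axis theorem, I = I_cm + md² = 1.364 + 1.364 = 2.727 kg·m².
T = 2π√(I/(mgd)) = 2π√(2.727/(4.91 × 20.0 × 0.527)) = 1.44 s.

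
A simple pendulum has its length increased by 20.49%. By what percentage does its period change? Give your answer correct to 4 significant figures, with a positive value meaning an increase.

T ∝ √L, so T'/T = √(1.2049) = 1.0977.
Percentage change in T = (1.0977 − 1) × 100% = 9.768%.

9.768%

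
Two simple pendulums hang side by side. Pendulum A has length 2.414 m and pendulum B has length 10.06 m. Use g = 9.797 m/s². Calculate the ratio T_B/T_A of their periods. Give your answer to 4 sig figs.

T ∝ √L, so T_B/T_A = √(L_B/L_A) = √(10.06/2.414) = 2.041.

2.041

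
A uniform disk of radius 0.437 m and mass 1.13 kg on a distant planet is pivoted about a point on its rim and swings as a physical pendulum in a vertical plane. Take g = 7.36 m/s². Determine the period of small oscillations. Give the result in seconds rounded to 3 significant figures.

I_cm = ½mr² = 0.1079 kg·m². The pivot is at distance d = 0.437 m from the centre of mass.
By the parallel-axis theorem, I = I_cm + md² = 0.1079 + 0.2158 = 0.3237 kg·m².
T = 2π√(I/(mgd)) = 2π√(0.3237/(1.13 × 7.36 × 0.437)) = 1.88 s.

1.88 s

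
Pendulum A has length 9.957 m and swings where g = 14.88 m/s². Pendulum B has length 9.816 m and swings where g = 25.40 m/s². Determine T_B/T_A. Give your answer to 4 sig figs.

0.7600

T = 2π√(L/g), so T_B/T_A = √((L_B/g_B)/(L_A/g_A)) = √((9.816/25.40)/(9.957/14.88)) = 0.7600.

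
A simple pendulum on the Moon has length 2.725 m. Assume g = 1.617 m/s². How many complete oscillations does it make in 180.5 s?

22

T = 2π√(L/g) = 2π√(2.725/1.617) = 8.1566 s.
Number of complete oscillations = ⌊180.5/8.1566⌋ = ⌊22.129⌋ = 22.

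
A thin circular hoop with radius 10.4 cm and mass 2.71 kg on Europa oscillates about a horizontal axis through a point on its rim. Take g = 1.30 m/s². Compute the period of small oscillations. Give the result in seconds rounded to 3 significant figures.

2.51 s

I_cm = mr² = 0.02931 kg·m². The pivot is at distance d = 0.104 m from the centre of mass.
By the parallel-axis theorem, I = I_cm + md² = 0.02931 + 0.02931 = 0.05862 kg·m².
T = 2π√(I/(mgd)) = 2π√(0.05862/(2.71 × 1.30 × 0.104)) = 2.51 s.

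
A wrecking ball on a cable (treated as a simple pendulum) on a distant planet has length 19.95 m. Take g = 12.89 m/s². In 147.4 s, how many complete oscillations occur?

18

T = 2π√(L/g) = 2π√(19.95/12.89) = 7.8167 s.
Number of complete oscillations = ⌊147.4/7.8167⌋ = ⌊18.857⌋ = 18.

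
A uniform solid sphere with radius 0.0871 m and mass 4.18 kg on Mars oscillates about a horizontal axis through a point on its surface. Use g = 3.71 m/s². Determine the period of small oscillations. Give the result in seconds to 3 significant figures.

1.14 s

I_cm = (2/5)mr² = 0.01268 kg·m². The pivot is at distance d = 0.0871 m from the centre of mass.
By the parallel-axis theorem, I = I_cm + md² = 0.01268 + 0.03171 = 0.04440 kg·m².
T = 2π√(I/(mgd)) = 2π√(0.04440/(4.18 × 3.71 × 0.0871)) = 1.14 s.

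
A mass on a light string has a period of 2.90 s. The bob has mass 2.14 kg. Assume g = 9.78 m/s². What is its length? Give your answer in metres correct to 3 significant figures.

2.08 m

From T = 2π√(L/g), L = gT²/(4π²) = 9.78 × 2.900²/(4π²) = 2.08 m.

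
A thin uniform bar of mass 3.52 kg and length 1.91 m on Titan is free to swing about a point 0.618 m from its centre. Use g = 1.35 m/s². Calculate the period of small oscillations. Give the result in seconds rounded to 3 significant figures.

5.70 s

For a physical pendulum T = 2π√(I/(mgd)), with d = 0.6180 m from pivot to centre of mass.
I_cm = mL²/12 = 3.52 × 1.91²/12 = 1.070 kg·m²; I = I_cm + md² = 1.070 + 3.52 × 0.6180² = 2.414 kg·m².
T = 2π√(2.414/(3.52 × 1.35 × 0.6180)) = 5.70 s.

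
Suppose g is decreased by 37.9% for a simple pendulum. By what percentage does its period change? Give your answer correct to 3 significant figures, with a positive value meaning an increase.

26.9%

T ∝ 1/√g, so T'/T = 1/√(0.6210) = 1.269.
Percentage change in T = (1.269 − 1) × 100% = 26.9%.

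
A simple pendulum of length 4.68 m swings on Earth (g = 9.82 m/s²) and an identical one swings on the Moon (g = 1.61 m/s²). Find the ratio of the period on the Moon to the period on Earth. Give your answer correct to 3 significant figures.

2.47

T ∝ 1/√g, so T₂/T₁ = √(g₁/g₂) = √(9.82/1.61) = 2.47.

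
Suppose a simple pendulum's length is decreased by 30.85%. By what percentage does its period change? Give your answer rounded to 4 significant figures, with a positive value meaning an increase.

T ∝ √L, so T'/T = √(0.69150) = 0.83156.
Percentage change in T = (0.83156 − 1) × 100% = -16.84%.

-16.84%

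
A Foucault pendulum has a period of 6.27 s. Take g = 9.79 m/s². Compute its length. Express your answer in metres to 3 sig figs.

From T = 2π√(L/g), L = gT²/(4π²) = 9.79 × 6.270²/(4π²) = 9.75 m.

9.75 m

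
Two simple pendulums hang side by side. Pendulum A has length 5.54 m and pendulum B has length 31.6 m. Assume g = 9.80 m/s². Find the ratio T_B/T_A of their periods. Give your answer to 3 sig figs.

2.39

T ∝ √L, so T_B/T_A = √(L_B/L_A) = √(31.6/5.54) = 2.39.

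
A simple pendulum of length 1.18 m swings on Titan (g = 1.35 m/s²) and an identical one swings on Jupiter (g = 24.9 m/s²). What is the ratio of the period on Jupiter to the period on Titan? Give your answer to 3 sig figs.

T ∝ 1/√g, so T₂/T₁ = √(g₁/g₂) = √(1.35/24.9) = 0.233.

0.233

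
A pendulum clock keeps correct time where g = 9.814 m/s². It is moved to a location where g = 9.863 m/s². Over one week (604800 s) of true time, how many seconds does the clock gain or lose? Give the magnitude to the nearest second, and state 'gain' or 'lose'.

The clock's period scales as T ∝ 1/√g, so T'/T = √(9.814/9.863) = 0.997513.
In 604800 s of true time the clock registers 604800/0.997513 = 606308.0 s, so it gains 1508 s.

gain 1508 s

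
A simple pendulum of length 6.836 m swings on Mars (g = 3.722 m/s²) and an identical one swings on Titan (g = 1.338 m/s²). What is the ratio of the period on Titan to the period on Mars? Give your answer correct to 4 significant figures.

1.668

T ∝ 1/√g, so T₂/T₁ = √(g₁/g₂) = √(3.722/1.338) = 1.668.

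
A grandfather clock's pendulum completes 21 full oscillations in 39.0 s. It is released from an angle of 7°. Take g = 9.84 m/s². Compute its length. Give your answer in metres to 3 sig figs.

0.860 m

T = 39.0/21 = 1.857 s.
From T = 2π√(L/g), L = gT²/(4π²) = 9.84 × 1.857²/(4π²) = 0.860 m.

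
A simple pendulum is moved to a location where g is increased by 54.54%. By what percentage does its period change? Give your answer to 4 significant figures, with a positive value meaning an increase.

-19.56%

T ∝ 1/√g, so T'/T = 1/√(1.5454) = 0.80441.
Percentage change in T = (0.80441 − 1) × 100% = -19.56%.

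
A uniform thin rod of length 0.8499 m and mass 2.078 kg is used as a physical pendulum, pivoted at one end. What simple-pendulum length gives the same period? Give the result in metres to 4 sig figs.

0.5666 m

The equivalent simple-pendulum length is L_eq = I/(md), where I is about the pivot and d = 0.42495 m.
I_cm = (1/12)mL² = 0.12508 kg·m², so I = I_cm + md² = 0.12508 + 0.37525 = 0.50033 kg·m².
L_eq = 0.50033/(2.078 × 0.42495) = 0.5666 m.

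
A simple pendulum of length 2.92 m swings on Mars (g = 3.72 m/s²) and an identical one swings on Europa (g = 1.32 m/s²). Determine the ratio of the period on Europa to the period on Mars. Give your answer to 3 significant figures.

T ∝ 1/√g, so T₂/T₁ = √(g₁/g₂) = √(3.72/1.32) = 1.68.

1.68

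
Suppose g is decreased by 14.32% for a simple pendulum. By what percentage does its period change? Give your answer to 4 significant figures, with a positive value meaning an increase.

T ∝ 1/√g, so T'/T = 1/√(0.85680) = 1.0803.
Percentage change in T = (1.0803 − 1) × 100% = 8.034%.

8.034%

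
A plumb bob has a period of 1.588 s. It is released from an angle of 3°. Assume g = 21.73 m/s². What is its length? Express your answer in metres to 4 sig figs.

From T = 2π√(L/g), L = gT²/(4π²) = 21.73 × 1.5880²/(4π²) = 1.388 m.

1.388 m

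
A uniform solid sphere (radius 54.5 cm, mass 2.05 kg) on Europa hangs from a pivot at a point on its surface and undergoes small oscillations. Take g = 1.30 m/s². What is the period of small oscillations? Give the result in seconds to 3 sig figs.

I_cm = (2/5)mr² = 0.2436 kg·m². The pivot is at distance d = 0.545 m from the centre of mass.
By the parallel-axis theorem, I = I_cm + md² = 0.2436 + 0.6089 = 0.8525 kg·m².
T = 2π√(I/(mgd)) = 2π√(0.8525/(2.05 × 1.30 × 0.545)) = 4.81 s.

4.81 s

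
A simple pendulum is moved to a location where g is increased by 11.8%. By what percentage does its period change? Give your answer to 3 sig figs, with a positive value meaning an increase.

-5.42%

T ∝ 1/√g, so T'/T = 1/√(1.118) = 0.9458.
Percentage change in T = (0.9458 − 1) × 100% = -5.42%.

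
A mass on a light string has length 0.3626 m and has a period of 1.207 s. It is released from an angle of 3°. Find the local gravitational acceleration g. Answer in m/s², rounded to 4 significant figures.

9.826 m/s²

From T = 2π√(L/g), g = 4π²L/T² = 4π² × 0.3626/1.2070² = 9.826 m/s².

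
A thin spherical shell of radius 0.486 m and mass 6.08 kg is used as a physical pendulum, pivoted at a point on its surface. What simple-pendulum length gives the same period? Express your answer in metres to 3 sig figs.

The equivalent simple-pendulum length is L_eq = I/(md), where I is about the pivot and d = 0.4860 m.
I_cm = (2/3)mR² = 0.9574 kg·m², so I = I_cm + md² = 0.9574 + 1.436 = 2.393 kg·m².
L_eq = 2.393/(6.08 × 0.4860) = 0.810 m.

0.810 m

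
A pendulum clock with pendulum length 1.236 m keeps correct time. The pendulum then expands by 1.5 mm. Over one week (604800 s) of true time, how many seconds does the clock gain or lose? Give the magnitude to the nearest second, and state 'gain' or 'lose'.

lose 367 s

T ∝ √L, so T'/T = √(1.23750/1.236) = 1.00061.
In 604800 s of true time the clock registers 604800/1.00061 = 604433.3 s, so it loses 367 s.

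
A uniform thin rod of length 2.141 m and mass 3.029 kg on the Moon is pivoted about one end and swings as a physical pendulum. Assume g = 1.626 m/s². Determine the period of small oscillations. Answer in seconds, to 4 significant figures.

5.887 s

For a physical pendulum T = 2π√(I/(mgd)), with d = 1.0705 m from pivot to centre of mass.
I_cm = mL²/12 = 3.029 × 2.141²/12 = 1.1570 kg·m²; I = I_cm + md² = 1.1570 + 3.029 × 1.0705² = 4.6282 kg·m².
T = 2π√(4.6282/(3.029 × 1.626 × 1.0705)) = 5.887 s.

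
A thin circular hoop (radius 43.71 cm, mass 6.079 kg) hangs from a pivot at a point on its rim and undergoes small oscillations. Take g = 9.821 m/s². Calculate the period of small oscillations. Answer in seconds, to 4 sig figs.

I_cm = mr² = 1.1614 kg·m². The pivot is at distance d = 0.4371 m from the centre of mass.
By the parallel-axis theorem, I = I_cm + md² = 1.1614 + 1.1614 = 2.3229 kg·m².
T = 2π√(I/(mgd)) = 2π√(2.3229/(6.079 × 9.821 × 0.4371)) = 1.875 s.

1.875 s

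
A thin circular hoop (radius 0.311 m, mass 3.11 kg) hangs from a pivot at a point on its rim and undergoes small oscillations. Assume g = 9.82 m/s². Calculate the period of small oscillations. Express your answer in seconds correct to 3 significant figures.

1.58 s

I_cm = mr² = 0.3008 kg·m². The pivot is at distance d = 0.311 m from the centre of mass.
By the parallel-axis theorem, I = I_cm + md² = 0.3008 + 0.3008 = 0.6016 kg·m².
T = 2π√(I/(mgd)) = 2π√(0.6016/(3.11 × 9.82 × 0.311)) = 1.58 s.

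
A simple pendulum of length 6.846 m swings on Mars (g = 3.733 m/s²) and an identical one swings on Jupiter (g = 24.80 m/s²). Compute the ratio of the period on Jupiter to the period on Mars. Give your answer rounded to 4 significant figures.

T ∝ 1/√g, so T₂/T₁ = √(g₁/g₂) = √(3.733/24.80) = 0.3880.

0.3880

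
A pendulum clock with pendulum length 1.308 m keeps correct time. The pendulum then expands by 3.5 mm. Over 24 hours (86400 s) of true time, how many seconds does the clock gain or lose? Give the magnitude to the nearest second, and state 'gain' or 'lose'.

lose 115 s

T ∝ √L, so T'/T = √(1.31150/1.308) = 1.00134.
In 86400 s of true time the clock registers 86400/1.00134 = 86284.6 s, so it loses 115 s.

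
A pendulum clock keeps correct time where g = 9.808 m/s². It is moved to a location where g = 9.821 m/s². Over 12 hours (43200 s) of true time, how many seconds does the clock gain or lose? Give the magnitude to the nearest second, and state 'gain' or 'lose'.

gain 29 s

The clock's period scales as T ∝ 1/√g, so T'/T = √(9.808/9.821) = 0.999338.
In 43200 s of true time the clock registers 43200/0.999338 = 43228.6 s, so it gains 29 s.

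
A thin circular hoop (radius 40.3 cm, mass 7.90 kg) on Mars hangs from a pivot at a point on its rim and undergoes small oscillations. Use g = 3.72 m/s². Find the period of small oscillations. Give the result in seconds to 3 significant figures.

2.92 s

I_cm = mr² = 1.283 kg·m². The pivot is at distance d = 0.403 m from the centre of mass.
By the parallel-axis theorem, I = I_cm + md² = 1.283 + 1.283 = 2.566 kg·m².
T = 2π√(I/(mgd)) = 2π√(2.566/(7.90 × 3.72 × 0.403)) = 2.92 s.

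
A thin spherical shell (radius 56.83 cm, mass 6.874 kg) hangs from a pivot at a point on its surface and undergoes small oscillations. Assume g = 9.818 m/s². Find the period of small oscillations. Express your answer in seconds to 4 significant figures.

I_cm = (2/3)mr² = 1.4800 kg·m². The pivot is at distance d = 0.5683 m from the centre of mass.
By the parallel-axis theorem, I = I_cm + md² = 1.4800 + 2.2201 = 3.7001 kg·m².
T = 2π√(I/(mgd)) = 2π√(3.7001/(6.874 × 9.818 × 0.5683)) = 1.952 s.

1.952 s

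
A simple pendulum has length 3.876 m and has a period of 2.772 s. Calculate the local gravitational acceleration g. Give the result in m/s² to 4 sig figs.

19.91 m/s²

From T = 2π√(L/g), g = 4π²L/T² = 4π² × 3.876/2.7720² = 19.91 m/s².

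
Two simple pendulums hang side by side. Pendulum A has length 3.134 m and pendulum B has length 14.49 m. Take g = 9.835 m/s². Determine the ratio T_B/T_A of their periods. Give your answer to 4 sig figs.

T ∝ √L, so T_B/T_A = √(L_B/L_A) = √(14.49/3.134) = 2.150.

2.150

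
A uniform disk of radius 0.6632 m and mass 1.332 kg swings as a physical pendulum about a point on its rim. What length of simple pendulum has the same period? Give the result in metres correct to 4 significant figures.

The equivalent simple-pendulum length is L_eq = I/(md), where I is about the pivot and d = 0.66320 m.
I_cm = ½mR² = 0.29293 kg·m², so I = I_cm + md² = 0.29293 + 0.58586 = 0.87879 kg·m².
L_eq = 0.87879/(1.332 × 0.66320) = 0.9948 m.

0.9948 m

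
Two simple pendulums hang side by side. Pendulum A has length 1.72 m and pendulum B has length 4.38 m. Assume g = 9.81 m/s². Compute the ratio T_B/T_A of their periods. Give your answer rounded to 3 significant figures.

T ∝ √L, so T_B/T_A = √(L_B/L_A) = √(4.38/1.72) = 1.60.

1.60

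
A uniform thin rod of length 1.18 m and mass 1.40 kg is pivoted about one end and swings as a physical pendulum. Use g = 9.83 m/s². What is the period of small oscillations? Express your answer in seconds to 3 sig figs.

For a physical pendulum T = 2π√(I/(mgd)), with d = 0.5900 m from pivot to centre of mass.
I_cm = mL²/12 = 1.40 × 1.18²/12 = 0.1624 kg·m²; I = I_cm + md² = 0.1624 + 1.40 × 0.5900² = 0.6498 kg·m².
T = 2π√(0.6498/(1.40 × 9.83 × 0.5900)) = 1.78 s.

1.78 s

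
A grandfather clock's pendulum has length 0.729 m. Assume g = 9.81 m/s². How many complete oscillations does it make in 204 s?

119

T = 2π√(L/g) = 2π√(0.729/9.81) = 1.713 s.
Number of complete oscillations = ⌊204/1.713⌋ = ⌊119.1⌋ = 119.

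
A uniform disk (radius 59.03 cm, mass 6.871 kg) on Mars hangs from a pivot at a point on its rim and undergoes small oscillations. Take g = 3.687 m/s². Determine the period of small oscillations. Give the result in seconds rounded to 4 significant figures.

3.079 s

I_cm = ½mr² = 1.1971 kg·m². The pivot is at distance d = 0.5903 m from the centre of mass.
By the parallel-axis theorem, I = I_cm + md² = 1.1971 + 2.3942 = 3.5913 kg·m².
T = 2π√(I/(mgd)) = 2π√(3.5913/(6.871 × 3.687 × 0.5903)) = 3.079 s.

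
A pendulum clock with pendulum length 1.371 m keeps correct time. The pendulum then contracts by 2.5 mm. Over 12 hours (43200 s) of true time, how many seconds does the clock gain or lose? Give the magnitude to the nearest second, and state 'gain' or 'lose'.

T ∝ √L, so T'/T = √(1.36850/1.371) = 0.999088.
In 43200 s of true time the clock registers 43200/0.999088 = 43239.4 s, so it gains 39 s.

gain 39 s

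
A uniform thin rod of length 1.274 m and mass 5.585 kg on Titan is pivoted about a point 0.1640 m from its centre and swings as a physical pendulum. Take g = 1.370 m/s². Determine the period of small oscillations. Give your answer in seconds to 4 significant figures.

For a physical pendulum T = 2π√(I/(mgd)), with d = 0.16400 m from pivot to centre of mass.
I_cm = mL²/12 = 5.585 × 1.274²/12 = 0.75541 kg·m²; I = I_cm + md² = 0.75541 + 5.585 × 0.16400² = 0.90562 kg·m².
T = 2π√(0.90562/(5.585 × 1.370 × 0.16400)) = 5.338 s.

5.338 s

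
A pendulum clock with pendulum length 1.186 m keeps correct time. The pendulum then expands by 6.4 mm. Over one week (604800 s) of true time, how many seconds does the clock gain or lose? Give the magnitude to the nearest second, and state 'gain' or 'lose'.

T ∝ √L, so T'/T = √(1.19240/1.186) = 1.00269.
In 604800 s of true time the clock registers 604800/1.00269 = 603174.7 s, so it loses 1625 s.

lose 1625 s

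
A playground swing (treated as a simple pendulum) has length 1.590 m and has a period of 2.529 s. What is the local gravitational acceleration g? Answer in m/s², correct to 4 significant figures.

9.814 m/s²

From T = 2π√(L/g), g = 4π²L/T² = 4π² × 1.590/2.5290² = 9.814 m/s².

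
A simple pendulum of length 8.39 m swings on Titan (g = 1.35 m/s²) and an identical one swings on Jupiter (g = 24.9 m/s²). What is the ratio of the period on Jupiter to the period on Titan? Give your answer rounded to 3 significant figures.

T ∝ 1/√g, so T₂/T₁ = √(g₁/g₂) = √(1.35/24.9) = 0.233.

0.233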